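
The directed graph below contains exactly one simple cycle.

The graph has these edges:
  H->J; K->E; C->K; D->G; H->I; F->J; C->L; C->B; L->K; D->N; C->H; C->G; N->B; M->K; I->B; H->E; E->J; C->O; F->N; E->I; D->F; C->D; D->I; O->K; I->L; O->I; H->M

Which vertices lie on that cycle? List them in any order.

E, I, K, L

DFS with gray/black marking from L:
L gray
  K gray
    E gray
      I gray
        B gray
        B black
        I→L: L is gray → back edge
Back edge closes the cycle L → K → E → I → L; its vertices are {E, I, K, L}.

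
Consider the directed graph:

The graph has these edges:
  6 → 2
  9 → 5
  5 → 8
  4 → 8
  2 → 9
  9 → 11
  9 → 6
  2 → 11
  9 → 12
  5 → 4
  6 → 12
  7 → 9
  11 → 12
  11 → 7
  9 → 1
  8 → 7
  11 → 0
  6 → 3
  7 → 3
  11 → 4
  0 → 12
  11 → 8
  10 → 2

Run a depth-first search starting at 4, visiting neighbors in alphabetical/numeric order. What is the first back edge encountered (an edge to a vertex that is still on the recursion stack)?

5→4

DFS from 4 (visiting neighbors in alphabetical/numeric order); mark gray on enter, black on exit:
4 gray
  8 gray
    7 gray
      3 gray
      3 black
      9 gray
        1 gray
        1 black
        5 gray
          5→4: 4 is gray → back edge
First back edge: 5 → 4.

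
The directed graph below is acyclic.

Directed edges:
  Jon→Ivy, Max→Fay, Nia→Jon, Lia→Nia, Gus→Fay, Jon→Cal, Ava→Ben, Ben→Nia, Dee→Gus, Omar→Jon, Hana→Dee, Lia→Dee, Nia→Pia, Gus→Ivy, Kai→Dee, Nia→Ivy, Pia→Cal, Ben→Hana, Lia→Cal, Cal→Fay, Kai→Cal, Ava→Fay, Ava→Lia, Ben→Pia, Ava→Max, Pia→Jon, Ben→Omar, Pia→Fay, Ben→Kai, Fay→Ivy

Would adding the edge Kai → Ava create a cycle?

Adding Kai→Ava creates a cycle iff Ava can already reach Kai.
Path from Ava: Ava → Ben → Kai.
So Ava → … → Kai → Ava is a cycle.

Yes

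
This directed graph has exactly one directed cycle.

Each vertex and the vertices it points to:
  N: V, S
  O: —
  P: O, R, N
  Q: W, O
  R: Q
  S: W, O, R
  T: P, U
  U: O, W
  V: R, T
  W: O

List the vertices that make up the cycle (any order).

DFS with gray/black marking from P:
P gray
  O gray
  O black
  R gray
    Q gray
      W gray
        W→O: O black — skip
      W black
      Q→O: O black — skip
    Q black
  R black
  N gray
    V gray
      V→R: R black — skip
      T gray
        T→P: P is gray → back edge
Back edge closes the cycle P → N → V → T → P; its vertices are {N, P, T, V}.

N, P, T, V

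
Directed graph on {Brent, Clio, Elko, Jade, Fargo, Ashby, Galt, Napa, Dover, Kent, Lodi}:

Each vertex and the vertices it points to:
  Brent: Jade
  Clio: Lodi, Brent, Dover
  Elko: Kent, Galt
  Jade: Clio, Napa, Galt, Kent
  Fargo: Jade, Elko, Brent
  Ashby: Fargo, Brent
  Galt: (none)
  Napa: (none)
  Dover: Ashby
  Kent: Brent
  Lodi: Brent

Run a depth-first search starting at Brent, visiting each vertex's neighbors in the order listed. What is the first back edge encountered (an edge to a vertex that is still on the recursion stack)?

Lodi→Brent

DFS from Brent (visiting each vertex's neighbors in the order listed); mark gray on enter, black on exit:
Brent gray
  Jade gray
    Clio gray
      Lodi gray
        Lodi→Brent: Brent is gray → back edge
First back edge: Lodi → Brent.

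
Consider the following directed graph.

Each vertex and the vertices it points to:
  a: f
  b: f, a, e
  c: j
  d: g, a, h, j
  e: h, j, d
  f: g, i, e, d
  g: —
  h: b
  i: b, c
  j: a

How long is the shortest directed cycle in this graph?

3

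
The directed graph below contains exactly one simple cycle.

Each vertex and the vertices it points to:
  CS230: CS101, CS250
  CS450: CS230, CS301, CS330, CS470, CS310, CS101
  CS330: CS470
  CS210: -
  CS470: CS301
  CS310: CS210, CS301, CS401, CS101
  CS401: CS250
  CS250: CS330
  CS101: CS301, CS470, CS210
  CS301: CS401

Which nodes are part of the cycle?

DFS with gray/black marking from CS330:
CS330 gray
  CS470 gray
    CS301 gray
      CS401 gray
        CS250 gray
          CS250→CS330: CS330 is gray → back edge
Back edge closes the cycle CS330 → CS470 → CS301 → CS401 → CS250 → CS330; its vertices are {CS250, CS301, CS330, CS401, CS470}.

CS250, CS301, CS330, CS401, CS470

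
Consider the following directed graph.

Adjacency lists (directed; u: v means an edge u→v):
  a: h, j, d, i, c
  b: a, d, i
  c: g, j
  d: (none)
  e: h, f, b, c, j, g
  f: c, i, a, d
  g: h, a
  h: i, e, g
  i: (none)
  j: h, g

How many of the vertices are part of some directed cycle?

8

A vertex is on a directed cycle iff it belongs to a strongly connected component of size ≥ 2 (or has a self-loop).
The vertices on cycles are {a, b, c, e, f, g, h, j} — 8 in total.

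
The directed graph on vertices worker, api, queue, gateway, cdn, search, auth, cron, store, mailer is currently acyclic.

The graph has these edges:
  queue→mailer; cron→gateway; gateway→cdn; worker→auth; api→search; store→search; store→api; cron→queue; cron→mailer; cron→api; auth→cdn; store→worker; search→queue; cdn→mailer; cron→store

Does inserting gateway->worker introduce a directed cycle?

No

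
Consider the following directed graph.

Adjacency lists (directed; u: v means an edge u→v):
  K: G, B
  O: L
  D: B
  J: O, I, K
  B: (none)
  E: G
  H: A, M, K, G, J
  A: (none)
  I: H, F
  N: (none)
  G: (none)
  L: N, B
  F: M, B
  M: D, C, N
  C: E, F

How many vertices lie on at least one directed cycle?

A vertex is on a directed cycle iff it belongs to a strongly connected component of size ≥ 2 (or has a self-loop).
The vertices on cycles are {C, F, H, I, J, M} — 6 in total.

6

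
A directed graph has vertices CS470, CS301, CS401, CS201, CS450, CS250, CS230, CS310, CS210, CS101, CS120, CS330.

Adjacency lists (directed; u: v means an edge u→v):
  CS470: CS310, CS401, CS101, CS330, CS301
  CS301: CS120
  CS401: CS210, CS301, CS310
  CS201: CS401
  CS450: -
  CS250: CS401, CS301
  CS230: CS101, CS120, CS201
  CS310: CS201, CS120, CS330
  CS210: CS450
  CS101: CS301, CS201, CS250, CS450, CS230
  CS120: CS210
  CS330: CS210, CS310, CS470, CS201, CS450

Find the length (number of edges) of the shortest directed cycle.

2

For each vertex v, BFS finds the shortest path from v back to v.
The shortest such closed walk is CS470 → CS330 → CS470, length 2.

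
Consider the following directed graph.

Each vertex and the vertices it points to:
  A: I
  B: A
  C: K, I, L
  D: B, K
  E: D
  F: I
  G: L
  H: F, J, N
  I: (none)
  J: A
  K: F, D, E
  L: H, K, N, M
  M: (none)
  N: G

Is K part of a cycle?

K is on a cycle iff K can reach itself via ≥1 edge.
K → D → K — yes.

Yes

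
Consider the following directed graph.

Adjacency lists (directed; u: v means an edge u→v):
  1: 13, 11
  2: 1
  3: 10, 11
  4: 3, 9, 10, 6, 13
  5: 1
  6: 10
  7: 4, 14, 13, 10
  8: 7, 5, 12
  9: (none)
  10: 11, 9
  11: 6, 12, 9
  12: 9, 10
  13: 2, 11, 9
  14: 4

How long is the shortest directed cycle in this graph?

3

For each vertex v, BFS finds the shortest path from v back to v.
The shortest such closed walk is 1 → 13 → 2 → 1, length 3.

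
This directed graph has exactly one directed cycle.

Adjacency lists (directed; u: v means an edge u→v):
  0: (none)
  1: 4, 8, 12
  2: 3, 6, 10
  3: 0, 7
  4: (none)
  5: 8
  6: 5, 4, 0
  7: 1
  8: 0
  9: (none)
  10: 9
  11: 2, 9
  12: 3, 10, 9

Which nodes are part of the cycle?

DFS with gray/black marking from 3:
3 gray
  0 gray
  0 black
  7 gray
    1 gray
      4 gray
      4 black
      8 gray
        8→0: 0 black — skip
      8 black
      12 gray
        12→3: 3 is gray → back edge
Back edge closes the cycle 3 → 7 → 1 → 12 → 3; its vertices are {1, 3, 7, 12}.

1, 3, 7, 12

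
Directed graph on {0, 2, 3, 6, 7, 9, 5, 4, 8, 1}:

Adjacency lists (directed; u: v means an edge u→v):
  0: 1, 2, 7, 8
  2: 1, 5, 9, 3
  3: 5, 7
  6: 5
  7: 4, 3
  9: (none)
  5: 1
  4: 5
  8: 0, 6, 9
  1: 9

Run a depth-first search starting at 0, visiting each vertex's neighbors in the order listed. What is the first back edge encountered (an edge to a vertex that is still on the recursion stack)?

DFS from 0 (visiting each vertex's neighbors in the order listed); mark gray on enter, black on exit:
0 gray
  1 gray
    9 gray
    9 black
  1 black
  2 gray
    2→1: 1 black — skip
    5 gray
      5→1: 1 black — skip
    5 black
    2→9: 9 black — skip
    3 gray
      3→5: 5 black — skip
      7 gray
        4 gray
          4→5: 5 black — skip
        4 black
        7→3: 3 is gray → back edge
First back edge: 7 → 3.

7→3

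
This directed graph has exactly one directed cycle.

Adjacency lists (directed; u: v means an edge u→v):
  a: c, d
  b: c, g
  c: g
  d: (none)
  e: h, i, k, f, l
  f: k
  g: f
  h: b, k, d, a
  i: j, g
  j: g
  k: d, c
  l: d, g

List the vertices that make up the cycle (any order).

c, f, g, k

DFS with gray/black marking from f:
f gray
  k gray
    d gray
    d black
    c gray
      g gray
        g→f: f is gray → back edge
Back edge closes the cycle f → k → c → g → f; its vertices are {c, f, g, k}.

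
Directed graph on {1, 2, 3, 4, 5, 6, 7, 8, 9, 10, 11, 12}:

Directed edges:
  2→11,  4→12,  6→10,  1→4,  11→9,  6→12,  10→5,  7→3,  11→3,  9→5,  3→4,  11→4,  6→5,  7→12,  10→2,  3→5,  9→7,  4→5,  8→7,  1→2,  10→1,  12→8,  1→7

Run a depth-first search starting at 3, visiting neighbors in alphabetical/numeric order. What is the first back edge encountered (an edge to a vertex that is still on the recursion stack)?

DFS from 3 (visiting neighbors in alphabetical/numeric order); mark gray on enter, black on exit:
3 gray
  4 gray
    5 gray
    5 black
    12 gray
      8 gray
        7 gray
          7→3: 3 is gray → back edge
First back edge: 7 → 3.

7->3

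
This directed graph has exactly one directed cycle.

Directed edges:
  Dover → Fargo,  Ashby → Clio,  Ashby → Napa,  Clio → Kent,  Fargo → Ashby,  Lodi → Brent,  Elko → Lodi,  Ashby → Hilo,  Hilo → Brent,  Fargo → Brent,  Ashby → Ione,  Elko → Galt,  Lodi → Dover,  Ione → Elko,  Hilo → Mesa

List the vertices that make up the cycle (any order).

DFS with gray/black marking from Ashby:
Ashby gray
  Ione gray
    Elko gray
      Galt gray
      Galt black
      Lodi gray
        Brent gray
        Brent black
        Dover gray
          Fargo gray
            Fargo→Brent: Brent black — skip
            Fargo→Ashby: Ashby is gray → back edge
Back edge closes the cycle Ashby → Ione → Elko → Lodi → Dover → Fargo → Ashby; its vertices are {Elko, Ione, Lodi, Ashby, Dover, Fargo}.

Elko, Ione, Lodi, Ashby, Dover, Fargo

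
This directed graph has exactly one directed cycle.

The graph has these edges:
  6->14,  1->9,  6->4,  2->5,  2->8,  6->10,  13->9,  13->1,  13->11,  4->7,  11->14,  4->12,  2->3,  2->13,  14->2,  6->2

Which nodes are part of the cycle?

DFS with gray/black marking from 2:
2 gray
  8 gray
  8 black
  3 gray
  3 black
  5 gray
  5 black
  13 gray
    1 gray
      9 gray
      9 black
    1 black
    11 gray
      14 gray
        14→2: 2 is gray → back edge
Back edge closes the cycle 2 → 13 → 11 → 14 → 2; its vertices are {2, 11, 13, 14}.

2, 11, 13, 14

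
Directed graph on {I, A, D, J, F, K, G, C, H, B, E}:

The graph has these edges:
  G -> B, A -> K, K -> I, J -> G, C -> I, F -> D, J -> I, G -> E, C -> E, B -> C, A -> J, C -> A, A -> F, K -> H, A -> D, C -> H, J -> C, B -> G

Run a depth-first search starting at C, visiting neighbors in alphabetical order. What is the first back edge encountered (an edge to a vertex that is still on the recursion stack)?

J->C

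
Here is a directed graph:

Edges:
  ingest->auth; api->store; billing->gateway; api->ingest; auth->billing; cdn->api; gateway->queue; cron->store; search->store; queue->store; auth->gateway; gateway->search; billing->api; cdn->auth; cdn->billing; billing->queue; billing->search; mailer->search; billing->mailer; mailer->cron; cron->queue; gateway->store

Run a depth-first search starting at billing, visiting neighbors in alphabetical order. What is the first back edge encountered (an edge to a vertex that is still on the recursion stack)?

DFS from billing (visiting neighbors in alphabetical order); mark gray on enter, black on exit:
billing gray
  api gray
    ingest gray
      auth gray
        auth→billing: billing is gray → back edge
First back edge: auth → billing.

auth→billing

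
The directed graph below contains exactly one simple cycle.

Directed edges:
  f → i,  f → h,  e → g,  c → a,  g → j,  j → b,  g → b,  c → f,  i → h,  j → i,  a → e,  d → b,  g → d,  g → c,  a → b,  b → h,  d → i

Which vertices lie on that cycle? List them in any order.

DFS with gray/black marking from e:
e gray
  g gray
    j gray
      i gray
        h gray
        h black
      i black
      b gray
        b→h: h black — skip
      b black
    j black
    c gray
      a gray
        a→b: b black — skip
        a→e: e is gray → back edge
Back edge closes the cycle e → g → c → a → e; its vertices are {a, c, e, g}.

a, c, e, g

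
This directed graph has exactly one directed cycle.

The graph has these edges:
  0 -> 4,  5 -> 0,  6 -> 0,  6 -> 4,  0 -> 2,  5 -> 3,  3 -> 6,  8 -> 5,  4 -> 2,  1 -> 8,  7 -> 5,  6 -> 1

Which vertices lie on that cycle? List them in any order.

DFS with gray/black marking from 5:
5 gray
  3 gray
    6 gray
      0 gray
        4 gray
          2 gray
          2 black
        4 black
        0→2: 2 black — skip
      0 black
      6→4: 4 black — skip
      1 gray
        8 gray
          8→5: 5 is gray → back edge
Back edge closes the cycle 5 → 3 → 6 → 1 → 8 → 5; its vertices are {1, 3, 5, 6, 8}.

1, 3, 5, 6, 8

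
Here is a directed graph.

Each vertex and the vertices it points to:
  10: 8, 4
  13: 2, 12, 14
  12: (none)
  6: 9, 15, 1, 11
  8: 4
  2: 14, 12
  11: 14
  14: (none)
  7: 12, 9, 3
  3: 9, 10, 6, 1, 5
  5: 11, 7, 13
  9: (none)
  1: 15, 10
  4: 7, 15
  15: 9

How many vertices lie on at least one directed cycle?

8

A vertex is on a directed cycle iff it belongs to a strongly connected component of size ≥ 2 (or has a self-loop).
The vertices on cycles are {1, 3, 4, 5, 6, 7, 8, 10} — 8 in total.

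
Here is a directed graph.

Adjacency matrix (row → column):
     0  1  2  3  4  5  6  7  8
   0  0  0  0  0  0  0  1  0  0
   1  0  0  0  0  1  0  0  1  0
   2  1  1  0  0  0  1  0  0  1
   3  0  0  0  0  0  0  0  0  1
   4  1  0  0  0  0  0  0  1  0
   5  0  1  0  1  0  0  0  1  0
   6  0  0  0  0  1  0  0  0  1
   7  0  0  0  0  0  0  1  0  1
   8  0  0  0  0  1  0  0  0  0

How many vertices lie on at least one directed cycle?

5

A vertex is on a directed cycle iff it belongs to a strongly connected component of size ≥ 2 (or has a self-loop).
The vertices on cycles are {0, 4, 6, 7, 8} — 5 in total.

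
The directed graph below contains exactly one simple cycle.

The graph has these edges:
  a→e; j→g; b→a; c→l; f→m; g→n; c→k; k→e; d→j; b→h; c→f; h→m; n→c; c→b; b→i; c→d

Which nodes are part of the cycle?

c, d, g, j, n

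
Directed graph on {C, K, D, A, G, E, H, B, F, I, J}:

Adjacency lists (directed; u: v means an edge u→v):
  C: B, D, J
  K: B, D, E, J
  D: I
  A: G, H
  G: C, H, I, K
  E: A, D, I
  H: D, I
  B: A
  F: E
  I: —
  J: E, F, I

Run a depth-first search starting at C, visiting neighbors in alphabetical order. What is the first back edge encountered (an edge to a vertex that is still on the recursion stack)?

G→C

DFS from C (visiting neighbors in alphabetical order); mark gray on enter, black on exit:
C gray
  B gray
    A gray
      G gray
        G→C: C is gray → back edge
First back edge: G → C.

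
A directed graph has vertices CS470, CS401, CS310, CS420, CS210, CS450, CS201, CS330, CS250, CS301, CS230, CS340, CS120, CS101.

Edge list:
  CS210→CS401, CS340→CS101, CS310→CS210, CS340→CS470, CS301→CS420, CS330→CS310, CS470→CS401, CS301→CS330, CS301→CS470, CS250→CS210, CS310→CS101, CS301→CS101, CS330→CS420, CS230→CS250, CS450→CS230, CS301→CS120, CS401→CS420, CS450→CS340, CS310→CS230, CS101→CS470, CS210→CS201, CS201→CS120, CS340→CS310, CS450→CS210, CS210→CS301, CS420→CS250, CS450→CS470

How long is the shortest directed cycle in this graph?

For each vertex v, BFS finds the shortest path from v back to v.
The shortest such closed walk is CS310 → CS210 → CS301 → CS330 → CS310, length 4.

4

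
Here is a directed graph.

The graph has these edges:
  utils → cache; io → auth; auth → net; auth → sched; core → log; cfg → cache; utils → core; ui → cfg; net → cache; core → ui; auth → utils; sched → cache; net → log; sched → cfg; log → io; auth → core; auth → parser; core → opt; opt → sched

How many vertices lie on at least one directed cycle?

A vertex is on a directed cycle iff it belongs to a strongly connected component of size ≥ 2 (or has a self-loop).
The vertices on cycles are {io, log, net, auth, core, utils} — 6 in total.

6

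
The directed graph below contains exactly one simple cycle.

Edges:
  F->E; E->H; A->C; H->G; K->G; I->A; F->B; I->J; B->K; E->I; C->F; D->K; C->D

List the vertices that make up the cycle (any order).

A, C, E, F, I

DFS with gray/black marking from C:
C gray
  F gray
    B gray
      K gray
        G gray
        G black
      K black
    B black
    E gray
      H gray
        H→G: G black — skip
      H black
      I gray
        A gray
          A→C: C is gray → back edge
Back edge closes the cycle C → F → E → I → A → C; its vertices are {A, C, E, F, I}.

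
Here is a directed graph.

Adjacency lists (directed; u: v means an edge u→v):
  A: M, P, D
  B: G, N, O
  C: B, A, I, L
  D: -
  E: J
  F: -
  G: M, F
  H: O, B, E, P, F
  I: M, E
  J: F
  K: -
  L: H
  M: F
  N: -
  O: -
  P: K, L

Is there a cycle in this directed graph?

DFS with white/gray/black marking, starting from K:
K gray
K black
A gray
  M gray
    F gray
    F black
  M black
  P gray
    P→K: K black — skip
    L gray
      H gray
        O gray
        O black
        B gray
          G gray
            G→M: M black — skip
            G→F: F black — skip
          G black
          N gray
          N black
          B→O: O black — skip
        B black
        E gray
          J gray
            J→F: F black — skip
          J black
        E black
        H→P: P is gray → back edge
Back edge found, so a cycle exists: P → L → H → P.

Yes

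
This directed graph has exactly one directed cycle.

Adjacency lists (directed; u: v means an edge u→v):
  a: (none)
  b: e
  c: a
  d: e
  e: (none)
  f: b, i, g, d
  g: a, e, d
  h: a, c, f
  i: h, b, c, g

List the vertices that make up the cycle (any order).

DFS with gray/black marking from f:
f gray
  b gray
    e gray
    e black
  b black
  i gray
    h gray
      a gray
      a black
      c gray
        c→a: a black — skip
      c black
      h→f: f is gray → back edge
Back edge closes the cycle f → i → h → f; its vertices are {f, h, i}.

f, h, i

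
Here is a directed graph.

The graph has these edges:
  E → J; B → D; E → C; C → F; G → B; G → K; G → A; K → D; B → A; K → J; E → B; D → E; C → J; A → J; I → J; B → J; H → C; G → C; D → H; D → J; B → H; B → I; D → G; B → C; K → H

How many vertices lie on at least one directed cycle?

5

A vertex is on a directed cycle iff it belongs to a strongly connected component of size ≥ 2 (or has a self-loop).
The vertices on cycles are {B, D, E, G, K} — 5 in total.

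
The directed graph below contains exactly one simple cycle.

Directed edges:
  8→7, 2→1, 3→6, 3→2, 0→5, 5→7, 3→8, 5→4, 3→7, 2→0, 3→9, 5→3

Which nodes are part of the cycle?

0, 2, 3, 5

DFS with gray/black marking from 5:
5 gray
  7 gray
  7 black
  3 gray
    6 gray
    6 black
    9 gray
    9 black
    3→7: 7 black — skip
    8 gray
      8→7: 7 black — skip
    8 black
    2 gray
      1 gray
      1 black
      0 gray
        0→5: 5 is gray → back edge
Back edge closes the cycle 5 → 3 → 2 → 0 → 5; its vertices are {0, 2, 3, 5}.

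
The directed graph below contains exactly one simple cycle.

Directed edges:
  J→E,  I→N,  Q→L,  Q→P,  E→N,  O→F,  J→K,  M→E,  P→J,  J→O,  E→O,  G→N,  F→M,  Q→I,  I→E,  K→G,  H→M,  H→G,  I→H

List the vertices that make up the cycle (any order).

E, F, M, O

DFS with gray/black marking from O:
O gray
  F gray
    M gray
      E gray
        E→O: O is gray → back edge
Back edge closes the cycle O → F → M → E → O; its vertices are {E, F, M, O}.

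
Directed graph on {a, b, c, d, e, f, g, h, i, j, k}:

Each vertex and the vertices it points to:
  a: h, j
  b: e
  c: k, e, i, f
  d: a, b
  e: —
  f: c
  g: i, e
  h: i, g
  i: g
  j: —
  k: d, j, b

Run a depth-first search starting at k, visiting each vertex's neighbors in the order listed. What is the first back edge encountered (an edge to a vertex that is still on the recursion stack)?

DFS from k (visiting each vertex's neighbors in the order listed); mark gray on enter, black on exit:
k gray
  d gray
    a gray
      h gray
        i gray
          g gray
            g→i: i is gray → back edge
First back edge: g → i.

g->i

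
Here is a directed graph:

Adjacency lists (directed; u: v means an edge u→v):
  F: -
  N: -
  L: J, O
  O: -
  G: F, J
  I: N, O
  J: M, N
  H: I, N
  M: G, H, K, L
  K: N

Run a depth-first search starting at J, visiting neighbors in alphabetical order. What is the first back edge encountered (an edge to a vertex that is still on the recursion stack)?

DFS from J (visiting neighbors in alphabetical order); mark gray on enter, black on exit:
J gray
  M gray
    G gray
      F gray
      F black
      G→J: J is gray → back edge
First back edge: G → J.

G->J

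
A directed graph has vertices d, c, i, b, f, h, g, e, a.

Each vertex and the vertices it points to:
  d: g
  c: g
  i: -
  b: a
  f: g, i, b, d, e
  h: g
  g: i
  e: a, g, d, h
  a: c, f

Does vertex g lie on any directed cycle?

No

g lies on a cycle iff there is a path from g back to itself.
Exploring from g, it never reaches itself; equivalently, its strongly connected component is a singleton.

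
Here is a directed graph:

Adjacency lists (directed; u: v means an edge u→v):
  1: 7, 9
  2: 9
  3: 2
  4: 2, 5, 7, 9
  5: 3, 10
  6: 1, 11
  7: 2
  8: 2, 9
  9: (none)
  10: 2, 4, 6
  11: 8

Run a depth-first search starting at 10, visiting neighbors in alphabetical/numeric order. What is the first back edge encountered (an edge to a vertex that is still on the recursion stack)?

DFS from 10 (visiting neighbors in alphabetical/numeric order); mark gray on enter, black on exit:
10 gray
  2 gray
    9 gray
    9 black
  2 black
  4 gray
    4→2: 2 black — skip
    5 gray
      3 gray
        3→2: 2 black — skip
      3 black
      5→10: 10 is gray → back edge
First back edge: 5 → 10.

5→10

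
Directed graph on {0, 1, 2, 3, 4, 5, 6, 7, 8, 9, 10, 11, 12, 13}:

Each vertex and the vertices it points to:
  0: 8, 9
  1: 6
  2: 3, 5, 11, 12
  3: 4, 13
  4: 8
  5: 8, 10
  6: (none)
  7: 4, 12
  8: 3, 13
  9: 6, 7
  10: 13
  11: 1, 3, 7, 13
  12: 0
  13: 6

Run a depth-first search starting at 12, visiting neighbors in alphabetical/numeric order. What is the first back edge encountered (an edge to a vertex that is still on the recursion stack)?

4→8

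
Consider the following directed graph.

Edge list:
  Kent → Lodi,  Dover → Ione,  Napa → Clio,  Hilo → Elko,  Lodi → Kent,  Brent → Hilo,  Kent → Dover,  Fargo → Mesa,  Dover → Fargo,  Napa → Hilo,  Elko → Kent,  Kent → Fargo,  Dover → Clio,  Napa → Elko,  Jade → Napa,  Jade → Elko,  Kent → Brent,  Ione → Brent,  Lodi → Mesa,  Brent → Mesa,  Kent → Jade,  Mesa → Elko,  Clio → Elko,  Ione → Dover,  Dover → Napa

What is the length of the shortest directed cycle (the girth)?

For each vertex v, BFS finds the shortest path from v back to v.
The shortest such closed walk is Kent → Lodi → Kent, length 2.

2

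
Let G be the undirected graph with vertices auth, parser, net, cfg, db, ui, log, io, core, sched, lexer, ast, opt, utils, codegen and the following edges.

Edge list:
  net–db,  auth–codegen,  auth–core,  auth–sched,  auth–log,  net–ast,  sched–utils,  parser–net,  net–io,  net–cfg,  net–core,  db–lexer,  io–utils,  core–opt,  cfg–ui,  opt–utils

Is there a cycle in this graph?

DFS, tracking each vertex's parent; an edge to a visited non-parent vertex closes a cycle.
Start from codegen:
visit codegen (parent –)
  visit auth (parent codegen)
    auth–codegen: parent, skip
    visit log (parent auth)
      log–auth: parent, skip
    visit sched (parent auth)
      visit utils (parent sched)
        visit opt (parent utils)
          visit core (parent opt)
            core–auth: auth visited and ≠ parent → cycle
Cycle: auth – sched – utils – opt – core – auth.

Yes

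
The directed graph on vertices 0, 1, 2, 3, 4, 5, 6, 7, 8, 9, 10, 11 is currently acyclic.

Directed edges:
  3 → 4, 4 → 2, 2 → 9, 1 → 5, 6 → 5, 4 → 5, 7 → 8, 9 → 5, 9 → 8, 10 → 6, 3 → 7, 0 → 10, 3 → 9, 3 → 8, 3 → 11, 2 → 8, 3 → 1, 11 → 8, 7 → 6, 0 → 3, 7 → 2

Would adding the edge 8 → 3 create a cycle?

Yes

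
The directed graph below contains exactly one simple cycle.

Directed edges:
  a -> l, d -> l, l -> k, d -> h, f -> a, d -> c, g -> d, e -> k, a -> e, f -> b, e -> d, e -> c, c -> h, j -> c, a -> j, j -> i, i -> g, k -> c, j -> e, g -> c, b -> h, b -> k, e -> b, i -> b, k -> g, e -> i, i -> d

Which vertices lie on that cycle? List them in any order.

d, g, k, l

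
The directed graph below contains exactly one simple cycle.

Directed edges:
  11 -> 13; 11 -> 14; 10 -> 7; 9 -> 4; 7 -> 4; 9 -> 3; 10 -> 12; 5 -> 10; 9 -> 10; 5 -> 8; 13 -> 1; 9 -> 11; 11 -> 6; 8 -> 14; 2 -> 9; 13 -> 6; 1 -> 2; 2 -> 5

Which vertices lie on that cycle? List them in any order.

DFS with gray/black marking from 11:
11 gray
  13 gray
    6 gray
    6 black
    1 gray
      2 gray
        9 gray
          10 gray
            12 gray
            12 black
            7 gray
              4 gray
              4 black
            7 black
          10 black
          3 gray
          3 black
          9→4: 4 black — skip
          9→11: 11 is gray → back edge
Back edge closes the cycle 11 → 13 → 1 → 2 → 9 → 11; its vertices are {1, 2, 9, 11, 13}.

1, 2, 9, 11, 13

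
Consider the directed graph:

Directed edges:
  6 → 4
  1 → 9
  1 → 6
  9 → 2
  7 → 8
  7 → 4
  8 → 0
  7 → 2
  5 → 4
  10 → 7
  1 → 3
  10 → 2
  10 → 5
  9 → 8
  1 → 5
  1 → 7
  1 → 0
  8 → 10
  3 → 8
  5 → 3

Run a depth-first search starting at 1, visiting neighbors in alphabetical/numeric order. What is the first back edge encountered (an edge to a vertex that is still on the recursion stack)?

5→3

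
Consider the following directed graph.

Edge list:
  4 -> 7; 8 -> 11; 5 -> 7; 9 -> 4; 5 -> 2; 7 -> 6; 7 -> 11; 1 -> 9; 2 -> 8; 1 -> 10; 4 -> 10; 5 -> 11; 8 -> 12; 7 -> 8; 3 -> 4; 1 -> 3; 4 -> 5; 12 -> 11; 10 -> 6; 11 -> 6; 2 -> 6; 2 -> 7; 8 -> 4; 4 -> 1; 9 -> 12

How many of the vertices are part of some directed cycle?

A vertex is on a directed cycle iff it belongs to a strongly connected component of size ≥ 2 (or has a self-loop).
The vertices on cycles are {1, 2, 3, 4, 5, 7, 8, 9} — 8 in total.

8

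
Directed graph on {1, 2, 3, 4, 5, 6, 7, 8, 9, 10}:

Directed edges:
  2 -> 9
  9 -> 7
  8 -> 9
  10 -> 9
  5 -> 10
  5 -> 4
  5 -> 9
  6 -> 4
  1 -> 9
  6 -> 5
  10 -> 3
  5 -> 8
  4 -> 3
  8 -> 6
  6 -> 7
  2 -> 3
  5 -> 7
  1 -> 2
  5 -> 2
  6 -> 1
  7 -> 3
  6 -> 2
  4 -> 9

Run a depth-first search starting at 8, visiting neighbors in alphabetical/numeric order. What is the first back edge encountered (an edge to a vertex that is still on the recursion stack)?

DFS from 8 (visiting neighbors in alphabetical/numeric order); mark gray on enter, black on exit:
8 gray
  6 gray
    1 gray
      2 gray
        3 gray
        3 black
        9 gray
          7 gray
            7→3: 3 black — skip
          7 black
        9 black
      2 black
      1→9: 9 black — skip
    1 black
    6→2: 2 black — skip
    4 gray
      4→3: 3 black — skip
      4→9: 9 black — skip
    4 black
    5 gray
      5→2: 2 black — skip
      5→4: 4 black — skip
      5→7: 7 black — skip
      5→8: 8 is gray → back edge
First back edge: 5 → 8.

5->8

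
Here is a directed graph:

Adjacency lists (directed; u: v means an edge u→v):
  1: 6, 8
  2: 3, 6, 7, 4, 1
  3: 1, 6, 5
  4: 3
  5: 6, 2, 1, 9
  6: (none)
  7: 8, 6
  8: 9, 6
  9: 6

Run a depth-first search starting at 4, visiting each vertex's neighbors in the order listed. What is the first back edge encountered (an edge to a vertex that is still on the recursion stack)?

2→3

DFS from 4 (visiting each vertex's neighbors in the order listed); mark gray on enter, black on exit:
4 gray
  3 gray
    1 gray
      6 gray
      6 black
      8 gray
        9 gray
          9→6: 6 black — skip
        9 black
        8→6: 6 black — skip
      8 black
    1 black
    3→6: 6 black — skip
    5 gray
      5→6: 6 black — skip
      2 gray
        2→3: 3 is gray → back edge
First back edge: 2 → 3.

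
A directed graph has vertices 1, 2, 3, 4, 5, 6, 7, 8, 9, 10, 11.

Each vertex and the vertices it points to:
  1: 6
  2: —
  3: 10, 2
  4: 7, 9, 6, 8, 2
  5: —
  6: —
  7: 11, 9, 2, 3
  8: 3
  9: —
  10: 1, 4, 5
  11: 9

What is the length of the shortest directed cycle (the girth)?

For each vertex v, BFS finds the shortest path from v back to v.
The shortest such closed walk is 10 → 4 → 8 → 3 → 10, length 4.

4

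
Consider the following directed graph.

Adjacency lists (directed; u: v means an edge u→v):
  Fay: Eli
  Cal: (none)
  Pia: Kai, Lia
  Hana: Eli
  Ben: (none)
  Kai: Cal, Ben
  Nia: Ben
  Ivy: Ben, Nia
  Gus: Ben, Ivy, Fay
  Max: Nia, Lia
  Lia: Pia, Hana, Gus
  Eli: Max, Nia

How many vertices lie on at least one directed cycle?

A vertex is on a directed cycle iff it belongs to a strongly connected component of size ≥ 2 (or has a self-loop).
The vertices on cycles are {Eli, Fay, Gus, Lia, Max, Pia, Hana} — 7 in total.

7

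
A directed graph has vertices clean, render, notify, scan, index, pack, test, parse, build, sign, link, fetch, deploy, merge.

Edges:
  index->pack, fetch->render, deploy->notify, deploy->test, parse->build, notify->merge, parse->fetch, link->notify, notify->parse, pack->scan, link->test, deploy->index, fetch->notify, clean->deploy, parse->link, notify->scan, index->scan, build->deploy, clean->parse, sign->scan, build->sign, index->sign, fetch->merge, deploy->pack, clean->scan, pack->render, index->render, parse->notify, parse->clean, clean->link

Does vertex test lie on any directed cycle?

No

test lies on a cycle iff there is a path from test back to itself.
Exploring from test, it never reaches itself; equivalently, its strongly connected component is a singleton.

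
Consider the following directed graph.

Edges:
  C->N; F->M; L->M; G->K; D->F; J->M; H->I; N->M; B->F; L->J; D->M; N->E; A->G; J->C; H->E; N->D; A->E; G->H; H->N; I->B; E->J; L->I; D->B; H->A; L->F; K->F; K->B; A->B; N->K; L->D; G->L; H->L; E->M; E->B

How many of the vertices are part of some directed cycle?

7

A vertex is on a directed cycle iff it belongs to a strongly connected component of size ≥ 2 (or has a self-loop).
The vertices on cycles are {A, C, E, G, H, J, N} — 7 in total.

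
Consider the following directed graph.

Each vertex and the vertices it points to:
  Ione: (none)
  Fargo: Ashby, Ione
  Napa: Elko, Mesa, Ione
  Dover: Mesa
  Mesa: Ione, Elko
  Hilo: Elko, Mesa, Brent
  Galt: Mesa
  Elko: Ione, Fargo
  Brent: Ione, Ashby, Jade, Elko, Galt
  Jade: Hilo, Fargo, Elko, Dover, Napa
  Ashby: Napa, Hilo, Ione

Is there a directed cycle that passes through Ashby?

Ashby is on a cycle iff Ashby can reach itself via ≥1 edge.
Ashby → Hilo → Brent → Ashby — yes.

Yes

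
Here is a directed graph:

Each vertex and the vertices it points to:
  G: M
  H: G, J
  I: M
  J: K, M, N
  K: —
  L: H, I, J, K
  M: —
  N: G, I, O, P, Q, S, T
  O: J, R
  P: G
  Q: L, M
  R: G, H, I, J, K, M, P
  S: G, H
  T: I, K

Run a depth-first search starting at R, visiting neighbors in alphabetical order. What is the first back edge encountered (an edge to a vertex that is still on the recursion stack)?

O→J

DFS from R (visiting neighbors in alphabetical order); mark gray on enter, black on exit:
R gray
  G gray
    M gray
    M black
  G black
  H gray
    H→G: G black — skip
    J gray
      K gray
      K black
      J→M: M black — skip
      N gray
        N→G: G black — skip
        I gray
          I→M: M black — skip
        I black
        O gray
          O→J: J is gray → back edge
First back edge: O → J.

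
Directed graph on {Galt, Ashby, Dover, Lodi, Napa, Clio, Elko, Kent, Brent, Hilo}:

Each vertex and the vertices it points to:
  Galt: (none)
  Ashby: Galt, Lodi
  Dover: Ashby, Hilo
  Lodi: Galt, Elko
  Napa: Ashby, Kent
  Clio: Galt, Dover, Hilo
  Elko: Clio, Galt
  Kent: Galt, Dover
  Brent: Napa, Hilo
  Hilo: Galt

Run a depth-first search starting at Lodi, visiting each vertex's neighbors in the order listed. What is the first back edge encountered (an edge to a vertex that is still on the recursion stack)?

Ashby->Lodi

DFS from Lodi (visiting each vertex's neighbors in the order listed); mark gray on enter, black on exit:
Lodi gray
  Galt gray
  Galt black
  Elko gray
    Clio gray
      Clio→Galt: Galt black — skip
      Dover gray
        Ashby gray
          Ashby→Galt: Galt black — skip
          Ashby→Lodi: Lodi is gray → back edge
First back edge: Ashby → Lodi.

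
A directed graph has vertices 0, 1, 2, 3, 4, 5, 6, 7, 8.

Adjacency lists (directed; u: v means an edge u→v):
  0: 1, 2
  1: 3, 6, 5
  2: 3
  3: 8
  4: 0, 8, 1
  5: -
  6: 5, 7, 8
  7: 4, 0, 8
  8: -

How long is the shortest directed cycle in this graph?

For each vertex v, BFS finds the shortest path from v back to v.
The shortest such closed walk is 0 → 1 → 6 → 7 → 0, length 4.

4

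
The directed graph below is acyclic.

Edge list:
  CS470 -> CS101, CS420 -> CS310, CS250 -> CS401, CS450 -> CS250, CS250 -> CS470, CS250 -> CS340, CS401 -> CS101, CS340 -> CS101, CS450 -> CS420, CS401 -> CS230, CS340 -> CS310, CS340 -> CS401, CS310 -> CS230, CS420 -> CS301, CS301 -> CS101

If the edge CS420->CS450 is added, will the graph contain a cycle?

Yes

Adding CS420→CS450 creates a cycle iff CS450 can already reach CS420.
Path from CS450: CS450 → CS420.
So CS450 → … → CS420 → CS450 is a cycle.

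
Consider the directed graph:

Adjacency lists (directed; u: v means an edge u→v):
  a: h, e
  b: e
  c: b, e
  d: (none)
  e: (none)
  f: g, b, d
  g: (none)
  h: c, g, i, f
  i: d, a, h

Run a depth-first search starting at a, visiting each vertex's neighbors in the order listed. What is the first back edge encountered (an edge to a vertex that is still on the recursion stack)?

DFS from a (visiting each vertex's neighbors in the order listed); mark gray on enter, black on exit:
a gray
  h gray
    c gray
      b gray
        e gray
        e black
      b black
      c→e: e black — skip
    c black
    g gray
    g black
    i gray
      d gray
      d black
      i→a: a is gray → back edge
First back edge: i → a.

i→a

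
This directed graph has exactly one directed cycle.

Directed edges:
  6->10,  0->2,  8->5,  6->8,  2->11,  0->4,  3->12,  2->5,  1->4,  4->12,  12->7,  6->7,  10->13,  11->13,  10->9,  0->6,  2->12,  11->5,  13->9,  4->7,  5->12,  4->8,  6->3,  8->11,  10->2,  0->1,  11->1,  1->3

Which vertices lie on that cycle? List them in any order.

DFS with gray/black marking from 1:
1 gray
  4 gray
    12 gray
      7 gray
      7 black
    12 black
    4→7: 7 black — skip
    8 gray
      5 gray
        5→12: 12 black — skip
      5 black
      11 gray
        11→1: 1 is gray → back edge
Back edge closes the cycle 1 → 4 → 8 → 11 → 1; its vertices are {1, 4, 8, 11}.

1, 4, 8, 11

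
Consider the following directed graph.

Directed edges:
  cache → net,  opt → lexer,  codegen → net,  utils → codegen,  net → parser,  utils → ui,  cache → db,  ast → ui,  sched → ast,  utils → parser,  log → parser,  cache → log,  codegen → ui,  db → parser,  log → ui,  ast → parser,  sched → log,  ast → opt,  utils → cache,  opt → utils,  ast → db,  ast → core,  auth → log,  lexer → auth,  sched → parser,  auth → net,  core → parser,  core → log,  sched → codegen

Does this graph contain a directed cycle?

DFS with white/gray/black marking, starting from cache:
cache gray
  db gray
    parser gray
    parser black
  db black
  net gray
    net→parser: parser black — skip
  net black
  log gray
    log→parser: parser black — skip
    ui gray
    ui black
  log black
cache black
auth gray
  auth→log: log black — skip
  auth→net: net black — skip
auth black
ast gray
  ast→db: db black — skip
  ast→parser: parser black — skip
  core gray
    core→log: log black — skip
    core→parser: parser black — skip
  core black
  opt gray
    lexer gray
      lexer→auth: auth black — skip
    lexer black
    utils gray
      codegen gray
        codegen→ui: ui black — skip
        codegen→net: net black — skip
      codegen black
      utils→ui: ui black — skip
      utils→parser: parser black — skip
      utils→cache: cache black — skip
    utils black
  opt black
  ast→ui: ui black — skip
ast black
sched gray
  sched→log: log black — skip
  sched→codegen: codegen black — skip
  sched→ast: ast black — skip
  sched→parser: parser black — skip
sched black
Every edge goes to a white or black vertex — no back edge, so the graph is acyclic.

No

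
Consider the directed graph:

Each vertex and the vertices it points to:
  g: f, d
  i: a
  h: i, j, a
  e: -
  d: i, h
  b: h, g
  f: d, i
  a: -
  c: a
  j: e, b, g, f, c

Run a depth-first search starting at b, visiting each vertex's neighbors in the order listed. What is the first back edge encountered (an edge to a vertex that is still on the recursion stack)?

j->b

DFS from b (visiting each vertex's neighbors in the order listed); mark gray on enter, black on exit:
b gray
  h gray
    i gray
      a gray
      a black
    i black
    j gray
      e gray
      e black
      j→b: b is gray → back edge
First back edge: j → b.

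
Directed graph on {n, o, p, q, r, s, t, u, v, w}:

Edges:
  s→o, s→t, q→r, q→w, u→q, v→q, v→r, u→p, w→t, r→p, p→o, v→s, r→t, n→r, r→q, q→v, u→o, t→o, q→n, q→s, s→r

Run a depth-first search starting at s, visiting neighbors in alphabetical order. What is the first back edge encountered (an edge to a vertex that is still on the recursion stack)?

n->r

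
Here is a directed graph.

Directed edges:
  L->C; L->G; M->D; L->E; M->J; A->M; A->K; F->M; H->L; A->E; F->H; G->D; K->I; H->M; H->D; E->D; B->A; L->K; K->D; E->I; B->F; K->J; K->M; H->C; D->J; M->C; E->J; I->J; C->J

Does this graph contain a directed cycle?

No

DFS with white/gray/black marking, starting from B:
B gray
  A gray
    E gray
      J gray
      J black
      I gray
        I→J: J black — skip
      I black
      D gray
        D→J: J black — skip
      D black
    E black
    M gray
      M→J: J black — skip
      M→D: D black — skip
      C gray
        C→J: J black — skip
      C black
    M black
    K gray
      K→M: M black — skip
      K→I: I black — skip
      K→D: D black — skip
      K→J: J black — skip
    K black
  A black
  F gray
    F→M: M black — skip
    H gray
      H→C: C black — skip
      H→M: M black — skip
      L gray
        L→C: C black — skip
        L→K: K black — skip
        L→E: E black — skip
        G gray
          G→D: D black — skip
        G black
      L black
      H→D: D black — skip
    H black
  F black
B black
Every edge goes to a white or black vertex — no back edge, so the graph is acyclic.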